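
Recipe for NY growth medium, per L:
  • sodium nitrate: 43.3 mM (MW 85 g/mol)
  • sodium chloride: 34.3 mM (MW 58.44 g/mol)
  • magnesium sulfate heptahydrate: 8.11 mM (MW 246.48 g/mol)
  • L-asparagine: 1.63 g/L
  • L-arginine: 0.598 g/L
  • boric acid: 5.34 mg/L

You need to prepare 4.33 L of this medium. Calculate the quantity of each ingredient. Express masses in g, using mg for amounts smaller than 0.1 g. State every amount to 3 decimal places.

Scale factor relative to 1 L: 4.33.
sodium nitrate: 43.3 mmol/L × 85 g/mol × 4.33 L ÷ 1000 = 15.937 g
sodium chloride: 34.3 mmol/L × 58.44 g/mol × 4.33 L ÷ 1000 = 8.679 g
magnesium sulfate heptahydrate: 8.11 mmol/L × 246.48 g/mol × 4.33 L ÷ 1000 = 8.655 g
L-asparagine: 1.63 g/L × 4.33 L = 7.058 g
L-arginine: 0.598 g/L × 4.33 L = 2.589 g
boric acid: 5.34 mg/L × 4.33 L = 23.122 mg

sodium nitrate 15.937 g; sodium chloride 8.679 g; magnesium sulfate heptahydrate 8.655 g; L-asparagine 7.058 g; L-arginine 2.589 g; boric acid 23.122 mg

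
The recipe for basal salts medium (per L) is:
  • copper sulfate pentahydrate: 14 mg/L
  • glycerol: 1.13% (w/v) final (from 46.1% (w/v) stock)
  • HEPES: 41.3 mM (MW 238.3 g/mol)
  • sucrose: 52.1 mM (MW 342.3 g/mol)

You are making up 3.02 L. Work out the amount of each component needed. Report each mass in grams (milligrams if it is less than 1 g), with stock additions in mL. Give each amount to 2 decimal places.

copper sulfate pentahydrate 42.28 mg; glycerol 74.03 mL; HEPES 29.72 g; sucrose 53.86 g

Working volume: 3.02 L.
copper sulfate pentahydrate: 14 mg/L × 3.02 L = 42.28 mg
glycerol: V = C2·V2/C1 = 1.13% ÷ 46.1% × 3020 mL = 74.03 mL
HEPES: 41.3 mmol/L × 238.3 g/mol × 3.02 L ÷ 1000 = 29.72 g
sucrose: 52.1 mmol/L × 342.3 g/mol × 3.02 L ÷ 1000 = 53.86 g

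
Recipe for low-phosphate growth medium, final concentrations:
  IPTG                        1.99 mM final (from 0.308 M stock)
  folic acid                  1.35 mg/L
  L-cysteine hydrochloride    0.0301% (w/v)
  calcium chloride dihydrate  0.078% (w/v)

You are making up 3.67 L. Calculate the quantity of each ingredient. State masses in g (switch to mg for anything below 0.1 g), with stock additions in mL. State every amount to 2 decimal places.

IPTG 23.71 mL; folic acid 4.95 mg; L-cysteine hydrochloride 1.10 g; calcium chloride dihydrate 2.86 g

Working volume: 3.67 L.
IPTG: V = C2·V2/C1 = 1.99 mM × 3670 mL ÷ 308 mM = 23.71 mL
folic acid: 1.35 mg/L × 3.67 L = 4.95 mg
L-cysteine hydrochloride: 0.0301% w/v = 0.301 g/L → 0.301 × 3.67 L = 1.10 g
calcium chloride dihydrate: 0.078 g per 100 mL × 3670 mL ÷ 100 = 2.86 g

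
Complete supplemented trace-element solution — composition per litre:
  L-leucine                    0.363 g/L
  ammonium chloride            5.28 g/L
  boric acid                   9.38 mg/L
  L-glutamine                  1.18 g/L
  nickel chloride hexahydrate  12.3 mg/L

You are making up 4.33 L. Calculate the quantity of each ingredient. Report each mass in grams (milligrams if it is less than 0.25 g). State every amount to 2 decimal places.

L-leucine 1.57 g; ammonium chloride 22.86 g; boric acid 40.62 mg; L-glutamine 5.11 g; nickel chloride hexahydrate 53.26 mg

Working volume: 4.33 L.
L-leucine: 0.363 g/L × 4.33 L = 1.57 g
ammonium chloride: 5.28 g/L × 4.33 L = 22.86 g
boric acid: 9.38 mg/L × 4.33 L = 40.62 mg
L-glutamine: 1.18 g/L × 4.33 L = 5.11 g
nickel chloride hexahydrate: 12.3 mg/L × 4.33 L = 53.26 mg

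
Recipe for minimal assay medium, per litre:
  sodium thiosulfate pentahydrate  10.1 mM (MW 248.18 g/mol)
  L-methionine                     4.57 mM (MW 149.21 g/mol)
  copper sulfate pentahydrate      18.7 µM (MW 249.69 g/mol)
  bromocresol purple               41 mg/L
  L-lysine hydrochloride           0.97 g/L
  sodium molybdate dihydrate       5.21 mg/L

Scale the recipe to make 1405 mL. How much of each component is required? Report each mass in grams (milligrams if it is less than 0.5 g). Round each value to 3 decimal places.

sodium thiosulfate pentahydrate 3.522 g; L-methionine 0.958 g; copper sulfate pentahydrate 6.560 mg; bromocresol purple 57.605 mg; L-lysine hydrochloride 1.363 g; sodium molybdate dihydrate 7.320 mg

Target volume = 1405 mL = 1.405 L.
sodium thiosulfate pentahydrate: 10.1 mmol/L × 248.18 g/mol × 1.405 L ÷ 1000 = 3.522 g
L-methionine: 4.57 mmol/L × 149.21 g/mol × 1.405 L ÷ 1000 = 0.958 g
copper sulfate pentahydrate: 18.7 µmol/L × 249.69 g/mol × 1.405 L ÷ 1000 = 6.560 mg
bromocresol purple: 41 mg/L × 1.405 L = 57.605 mg
L-lysine hydrochloride: 0.97 g/L × 1.405 L = 1.363 g
sodium molybdate dihydrate: 5.21 mg/L × 1.405 L = 7.320 mg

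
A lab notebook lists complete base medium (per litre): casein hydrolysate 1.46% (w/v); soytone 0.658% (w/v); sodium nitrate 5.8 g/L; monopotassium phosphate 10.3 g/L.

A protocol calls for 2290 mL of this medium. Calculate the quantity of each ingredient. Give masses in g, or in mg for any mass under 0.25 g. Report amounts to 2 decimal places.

Target volume = 2290 mL = 2.29 L.
casein hydrolysate: 1.46% w/v = 14.6 g/L → 14.6 × 2.29 L = 33.43 g
soytone: 0.658 g per 100 mL × 2290 mL ÷ 100 = 15.07 g
sodium nitrate: 5.8 g/L × 2.29 L = 13.28 g
monopotassium phosphate: 10.3 g/L × 2.29 L = 23.59 g

casein hydrolysate 33.43 g; soytone 15.07 g; sodium nitrate 13.28 g; monopotassium phosphate 23.59 g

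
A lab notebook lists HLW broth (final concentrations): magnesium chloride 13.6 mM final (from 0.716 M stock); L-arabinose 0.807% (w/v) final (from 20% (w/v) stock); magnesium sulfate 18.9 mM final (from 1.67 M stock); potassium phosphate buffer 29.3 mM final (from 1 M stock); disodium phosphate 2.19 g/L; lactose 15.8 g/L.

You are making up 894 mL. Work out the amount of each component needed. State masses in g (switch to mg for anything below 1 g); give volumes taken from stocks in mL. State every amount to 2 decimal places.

Scale factor relative to 1 L: 0.894.
magnesium chloride: C1V1 = C2V2 → 13.6 mM × 894 mL ÷ 716 mM = 16.98 mL
L-arabinose: dilute stock: 0.807% ÷ 20% × 894 mL = 36.07 mL
magnesium sulfate: C1V1 = C2V2 → 18.9 mM × 894 mL ÷ 1670 mM = 10.12 mL
potassium phosphate buffer: C1V1 = C2V2 → 29.3 mM × 894 mL ÷ 1000 mM = 26.19 mL
disodium phosphate: 2.19 g/L × 0.894 L = 1.96 g
lactose: 15.8 g/L × 0.894 L = 14.13 g

magnesium chloride 16.98 mL; L-arabinose 36.07 mL; magnesium sulfate 10.12 mL; potassium phosphate buffer 26.19 mL; disodium phosphate 1.96 g; lactose 14.13 g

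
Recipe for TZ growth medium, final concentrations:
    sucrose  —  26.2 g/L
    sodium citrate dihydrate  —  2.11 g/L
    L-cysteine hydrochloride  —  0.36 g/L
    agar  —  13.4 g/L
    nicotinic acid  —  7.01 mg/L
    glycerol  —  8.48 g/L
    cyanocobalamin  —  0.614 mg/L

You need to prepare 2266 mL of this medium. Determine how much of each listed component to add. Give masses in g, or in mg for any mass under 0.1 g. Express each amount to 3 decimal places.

Scale factor relative to 1 L: 2.266.
sucrose: 26.2 g/L × 2.266 L = 59.369 g
sodium citrate dihydrate: 2.11 g/L × 2.266 L = 4.781 g
L-cysteine hydrochloride: 0.36 g/L × 2.266 L = 0.816 g
agar: 13.4 g/L × 2.266 L = 30.364 g
nicotinic acid: 7.01 mg/L × 2.266 L = 15.885 mg
glycerol: 8.48 g/L × 2.266 L = 19.216 g
cyanocobalamin: 0.614 mg/L × 2.266 L = 1.391 mg

sucrose 59.369 g; sodium citrate dihydrate 4.781 g; L-cysteine hydrochloride 0.816 g; agar 30.364 g; nicotinic acid 15.885 mg; glycerol 19.216 g; cyanocobalamin 1.391 mg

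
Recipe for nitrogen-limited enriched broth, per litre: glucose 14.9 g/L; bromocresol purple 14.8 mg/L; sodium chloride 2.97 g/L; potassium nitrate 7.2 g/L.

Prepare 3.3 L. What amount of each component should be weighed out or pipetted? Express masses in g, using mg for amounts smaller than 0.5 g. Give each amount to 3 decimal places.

glucose 49.170 g; bromocresol purple 48.840 mg; sodium chloride 9.801 g; potassium nitrate 23.760 g

Scale factor relative to 1 L: 3.3.
glucose: 14.9 g/L × 3.3 L = 49.170 g
bromocresol purple: 14.8 mg/L × 3.3 L = 48.840 mg
sodium chloride: 2.97 g/L × 3.3 L = 9.801 g
potassium nitrate: 7.2 g/L × 3.3 L = 23.760 g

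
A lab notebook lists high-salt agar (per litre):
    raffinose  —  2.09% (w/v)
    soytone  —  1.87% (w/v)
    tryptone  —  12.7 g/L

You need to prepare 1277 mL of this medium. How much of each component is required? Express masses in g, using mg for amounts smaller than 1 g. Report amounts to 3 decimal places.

Working volume: 1277 mL = 1.277 L.
raffinose: 2.09% w/v = 20.9 g/L → 20.9 × 1.277 L = 26.689 g
soytone: 1.87% w/v = 18.7 g/L → 18.7 × 1.277 L = 23.880 g
tryptone: 12.7 g/L × 1.277 L = 16.218 g

raffinose 26.689 g; soytone 23.880 g; tryptone 16.218 g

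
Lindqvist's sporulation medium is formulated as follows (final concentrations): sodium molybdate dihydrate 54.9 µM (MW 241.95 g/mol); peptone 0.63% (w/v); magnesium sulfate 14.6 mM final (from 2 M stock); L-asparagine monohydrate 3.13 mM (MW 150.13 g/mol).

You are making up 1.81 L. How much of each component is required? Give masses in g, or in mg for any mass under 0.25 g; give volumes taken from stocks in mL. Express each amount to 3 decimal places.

sodium molybdate dihydrate 24.042 mg; peptone 11.403 g; magnesium sulfate 13.213 mL; L-asparagine monohydrate 0.851 g

Working volume: 1.81 L.
sodium molybdate dihydrate: 54.9 µmol/L × 241.95 g/mol × 1.81 L ÷ 1000 = 24.042 mg
peptone: 0.63% w/v = 6.3 g/L → 6.3 × 1.81 L = 11.403 g
magnesium sulfate: C1V1 = C2V2 → 14.6 mM × 1810 mL ÷ 2000 mM = 13.213 mL
L-asparagine monohydrate: 3.13 mmol/L × 150.13 g/mol × 1.81 L ÷ 1000 = 0.851 g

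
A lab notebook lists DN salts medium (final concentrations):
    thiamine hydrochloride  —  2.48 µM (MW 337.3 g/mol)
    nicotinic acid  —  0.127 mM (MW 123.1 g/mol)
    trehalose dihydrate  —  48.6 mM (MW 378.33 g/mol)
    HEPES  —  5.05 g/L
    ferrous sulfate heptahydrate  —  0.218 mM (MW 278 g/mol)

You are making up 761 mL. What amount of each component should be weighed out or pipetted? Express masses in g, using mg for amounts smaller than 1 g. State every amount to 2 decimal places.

thiamine hydrochloride 0.64 mg; nicotinic acid 11.90 mg; trehalose dihydrate 13.99 g; HEPES 3.84 g; ferrous sulfate heptahydrate 46.12 mg

Working volume: 761 mL = 0.761 L.
thiamine hydrochloride: 2.48 µmol/L × 337.3 g/mol × 0.761 L ÷ 1000 = 0.64 mg
nicotinic acid: 0.127 mmol/L × 123.1 mg/mmol × 0.761 L = 11.90 mg
trehalose dihydrate: 48.6 mmol/L × 378.33 g/mol × 0.761 L ÷ 1000 = 13.99 g
HEPES: 5.05 g/L × 0.761 L = 3.84 g
ferrous sulfate heptahydrate: 0.218 mmol/L × 278 mg/mmol × 0.761 L = 46.12 mg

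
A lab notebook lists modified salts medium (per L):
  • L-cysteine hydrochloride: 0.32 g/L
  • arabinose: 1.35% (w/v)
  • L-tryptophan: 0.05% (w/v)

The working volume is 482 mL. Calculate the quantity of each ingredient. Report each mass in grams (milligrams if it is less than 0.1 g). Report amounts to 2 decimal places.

Working volume: 482 mL = 0.482 L.
L-cysteine hydrochloride: 0.32 g/L × 0.482 L = 0.15 g
arabinose: 1.35 g per 100 mL × 482 mL ÷ 100 = 6.51 g
L-tryptophan: 0.05 g per 100 mL × 482 mL ÷ 100 = 0.24 g

L-cysteine hydrochloride 0.15 g; arabinose 6.51 g; L-tryptophan 0.24 g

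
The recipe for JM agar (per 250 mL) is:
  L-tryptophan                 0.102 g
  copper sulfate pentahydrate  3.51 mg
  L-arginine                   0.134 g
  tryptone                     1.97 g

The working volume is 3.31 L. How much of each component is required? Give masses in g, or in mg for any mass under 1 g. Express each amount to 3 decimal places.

L-tryptophan 1.350 g; copper sulfate pentahydrate 46.472 mg; L-arginine 1.774 g; tryptone 26.083 g

Ratio of target to recipe volume: 3310 / 250 = 13.24.
L-tryptophan: 0.102 g × (3310 mL / 250 mL) = 1.350 g
copper sulfate pentahydrate: 3.51 mg × (3310 mL / 250 mL) = 46.472 mg
L-arginine: 0.134 g × (3310 mL / 250 mL) = 1.774 g
tryptone: 1.97 g × (3310 mL / 250 mL) = 26.083 g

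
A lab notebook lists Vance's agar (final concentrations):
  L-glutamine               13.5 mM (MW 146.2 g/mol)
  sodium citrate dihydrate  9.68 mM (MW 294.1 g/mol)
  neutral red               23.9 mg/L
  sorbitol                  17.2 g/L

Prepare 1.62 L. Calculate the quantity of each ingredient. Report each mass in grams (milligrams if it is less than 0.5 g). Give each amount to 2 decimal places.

L-glutamine 3.20 g; sodium citrate dihydrate 4.61 g; neutral red 38.72 mg; sorbitol 27.86 g

Scale factor relative to 1 L: 1.62.
L-glutamine: 13.5 mmol/L × 146.2 g/mol × 1.62 L ÷ 1000 = 3.20 g
sodium citrate dihydrate: 9.68 mmol/L × 294.1 g/mol × 1.62 L ÷ 1000 = 4.61 g
neutral red: 23.9 mg/L × 1.62 L = 38.72 mg
sorbitol: 17.2 g/L × 1.62 L = 27.86 g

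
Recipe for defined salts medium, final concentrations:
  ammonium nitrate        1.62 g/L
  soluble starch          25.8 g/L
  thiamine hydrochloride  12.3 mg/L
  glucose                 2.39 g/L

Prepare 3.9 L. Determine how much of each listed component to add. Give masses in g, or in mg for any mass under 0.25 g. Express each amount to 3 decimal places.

Scale factor relative to 1 L: 3.9.
ammonium nitrate: 1.62 g/L × 3.9 L = 6.318 g
soluble starch: 25.8 g/L × 3.9 L = 100.620 g
thiamine hydrochloride: 12.3 mg/L × 3.9 L = 47.970 mg
glucose: 2.39 g/L × 3.9 L = 9.321 g

ammonium nitrate 6.318 g; soluble starch 100.620 g; thiamine hydrochloride 47.970 mg; glucose 9.321 g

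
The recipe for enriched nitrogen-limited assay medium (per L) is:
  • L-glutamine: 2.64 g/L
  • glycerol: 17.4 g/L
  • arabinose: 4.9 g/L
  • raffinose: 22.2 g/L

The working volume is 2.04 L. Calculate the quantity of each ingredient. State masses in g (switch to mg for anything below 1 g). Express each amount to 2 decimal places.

L-glutamine 5.39 g; glycerol 35.50 g; arabinose 10.00 g; raffinose 45.29 g

Working volume: 2.04 L.
L-glutamine: 2.64 g/L × 2.04 L = 5.39 g
glycerol: 17.4 g/L × 2.04 L = 35.50 g
arabinose: 4.9 g/L × 2.04 L = 10.00 g
raffinose: 22.2 g/L × 2.04 L = 45.29 g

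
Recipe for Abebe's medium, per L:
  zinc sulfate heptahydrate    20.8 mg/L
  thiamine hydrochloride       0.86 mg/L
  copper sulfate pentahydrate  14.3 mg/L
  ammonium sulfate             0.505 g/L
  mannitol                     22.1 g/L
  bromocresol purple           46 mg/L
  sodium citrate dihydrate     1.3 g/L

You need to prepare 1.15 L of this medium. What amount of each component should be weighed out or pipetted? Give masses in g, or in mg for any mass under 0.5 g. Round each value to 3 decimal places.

Working volume: 1.15 L.
zinc sulfate heptahydrate: 20.8 mg/L × 1.15 L = 23.920 mg
thiamine hydrochloride: 0.86 mg/L × 1.15 L = 0.989 mg
copper sulfate pentahydrate: 14.3 mg/L × 1.15 L = 16.445 mg
ammonium sulfate: 0.505 g/L × 1.15 L = 0.581 g
mannitol: 22.1 g/L × 1.15 L = 25.415 g
bromocresol purple: 46 mg/L × 1.15 L = 52.900 mg
sodium citrate dihydrate: 1.3 g/L × 1.15 L = 1.495 g

zinc sulfate heptahydrate 23.920 mg; thiamine hydrochloride 0.989 mg; copper sulfate pentahydrate 16.445 mg; ammonium sulfate 0.581 g; mannitol 25.415 g; bromocresol purple 52.900 mg; sodium citrate dihydrate 1.495 g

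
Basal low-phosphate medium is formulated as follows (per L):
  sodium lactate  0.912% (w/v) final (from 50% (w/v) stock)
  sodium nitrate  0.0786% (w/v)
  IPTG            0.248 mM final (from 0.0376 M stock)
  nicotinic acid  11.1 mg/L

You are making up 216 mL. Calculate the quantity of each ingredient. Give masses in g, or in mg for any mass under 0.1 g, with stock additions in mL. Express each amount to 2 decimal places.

Target volume = 216 mL = 0.216 L.
sodium lactate: dilute stock: 0.912% ÷ 50% × 216 mL = 3.94 mL
sodium nitrate: 0.0786% w/v = 0.786 g/L → 0.786 × 0.216 L = 0.17 g
IPTG: C1V1 = C2V2 → 0.248 mM × 216 mL ÷ 37.6 mM = 1.42 mL
nicotinic acid: 11.1 mg/L × 0.216 L = 2.40 mg

sodium lactate 3.94 mL; sodium nitrate 0.17 g; IPTG 1.42 mL; nicotinic acid 2.40 mg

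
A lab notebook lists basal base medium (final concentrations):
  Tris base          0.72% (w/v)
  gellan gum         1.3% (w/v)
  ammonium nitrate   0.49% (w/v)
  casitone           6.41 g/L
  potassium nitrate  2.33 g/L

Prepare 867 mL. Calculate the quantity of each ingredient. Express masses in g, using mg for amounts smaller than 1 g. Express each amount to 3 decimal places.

Tris base 6.242 g; gellan gum 11.271 g; ammonium nitrate 4.248 g; casitone 5.557 g; potassium nitrate 2.020 g

Scale factor relative to 1 L: 0.867.
Tris base: 0.72 g per 100 mL × 867 mL ÷ 100 = 6.242 g
gellan gum: 1.3% w/v = 13 g/L → 13 × 0.867 L = 11.271 g
ammonium nitrate: 0.49 g per 100 mL × 867 mL ÷ 100 = 4.248 g
casitone: 6.41 g/L × 0.867 L = 5.557 g
potassium nitrate: 2.33 g/L × 0.867 L = 2.020 g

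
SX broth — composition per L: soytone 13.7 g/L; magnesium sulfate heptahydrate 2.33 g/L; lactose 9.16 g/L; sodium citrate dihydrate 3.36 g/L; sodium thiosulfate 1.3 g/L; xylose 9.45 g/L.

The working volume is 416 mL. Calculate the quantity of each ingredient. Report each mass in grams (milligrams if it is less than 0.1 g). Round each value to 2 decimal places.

Working volume: 416 mL = 0.416 L.
soytone: 13.7 g/L × 0.416 L = 5.70 g
magnesium sulfate heptahydrate: 2.33 g/L × 0.416 L = 0.97 g
lactose: 9.16 g/L × 0.416 L = 3.81 g
sodium citrate dihydrate: 3.36 g/L × 0.416 L = 1.40 g
sodium thiosulfate: 1.3 g/L × 0.416 L = 0.54 g
xylose: 9.45 g/L × 0.416 L = 3.93 g

soytone 5.70 g; magnesium sulfate heptahydrate 0.97 g; lactose 3.81 g; sodium citrate dihydrate 1.40 g; sodium thiosulfate 0.54 g; xylose 3.93 g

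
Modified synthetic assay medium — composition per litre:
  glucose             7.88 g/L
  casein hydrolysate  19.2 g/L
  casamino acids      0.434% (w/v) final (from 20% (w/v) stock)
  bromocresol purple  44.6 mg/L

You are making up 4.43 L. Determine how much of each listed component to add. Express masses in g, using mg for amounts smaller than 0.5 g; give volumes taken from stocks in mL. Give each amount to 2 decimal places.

glucose 34.91 g; casein hydrolysate 85.06 g; casamino acids 96.13 mL; bromocresol purple 197.58 mg

Scale factor relative to 1 L: 4.43.
glucose: 7.88 g/L × 4.43 L = 34.91 g
casein hydrolysate: 19.2 g/L × 4.43 L = 85.06 g
casamino acids: dilute stock: 0.434% ÷ 20% × 4430 mL = 96.13 mL
bromocresol purple: 44.6 mg/L × 4.43 L = 197.58 mg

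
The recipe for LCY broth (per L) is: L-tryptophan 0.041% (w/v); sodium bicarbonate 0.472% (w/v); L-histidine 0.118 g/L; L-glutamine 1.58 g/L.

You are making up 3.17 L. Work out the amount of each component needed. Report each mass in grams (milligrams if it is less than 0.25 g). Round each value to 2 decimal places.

Scale factor relative to 1 L: 3.17.
L-tryptophan: 0.041 g per 100 mL × 3170 mL ÷ 100 = 1.30 g
sodium bicarbonate: 0.472 g per 100 mL × 3170 mL ÷ 100 = 14.96 g
L-histidine: 0.118 g/L × 3.17 L = 0.37 g
L-glutamine: 1.58 g/L × 3.17 L = 5.01 g

L-tryptophan 1.30 g; sodium bicarbonate 14.96 g; L-histidine 0.37 g; L-glutamine 5.01 g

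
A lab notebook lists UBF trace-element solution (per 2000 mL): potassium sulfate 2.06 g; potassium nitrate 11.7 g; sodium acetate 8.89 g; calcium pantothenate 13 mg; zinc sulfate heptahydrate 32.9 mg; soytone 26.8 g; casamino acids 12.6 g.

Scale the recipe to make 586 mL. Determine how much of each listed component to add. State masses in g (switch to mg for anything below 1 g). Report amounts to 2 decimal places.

potassium sulfate 603.58 mg; potassium nitrate 3.43 g; sodium acetate 2.60 g; calcium pantothenate 3.81 mg; zinc sulfate heptahydrate 9.64 mg; soytone 7.85 g; casamino acids 3.69 g

Ratio of target to recipe volume: 586 / 2000 = 0.293.
potassium sulfate: 2.06 g × (586 mL / 2000 mL) = 0.60358 g = 603.58 mg
potassium nitrate: 11.7 g × (586 mL / 2000 mL) = 3.43 g
sodium acetate: 8.89 g × (586 mL / 2000 mL) = 2.60 g
calcium pantothenate: 13 mg × (586 mL / 2000 mL) = 3.81 mg
zinc sulfate heptahydrate: 32.9 mg × (586 mL / 2000 mL) = 9.64 mg
soytone: 26.8 g × (586 mL / 2000 mL) = 7.85 g
casamino acids: 12.6 g × (586 mL / 2000 mL) = 3.69 g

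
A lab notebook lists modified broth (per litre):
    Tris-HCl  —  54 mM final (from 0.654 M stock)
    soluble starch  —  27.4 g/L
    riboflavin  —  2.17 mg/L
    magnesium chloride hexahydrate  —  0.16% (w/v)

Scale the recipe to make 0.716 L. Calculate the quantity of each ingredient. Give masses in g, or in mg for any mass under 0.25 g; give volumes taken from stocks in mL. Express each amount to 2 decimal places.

Working volume: 0.716 L.
Tris-HCl: C1V1 = C2V2 → 54 mM × 716 mL ÷ 654 mM = 59.12 mL
soluble starch: 27.4 g/L × 0.716 L = 19.62 g
riboflavin: 2.17 mg/L × 0.716 L = 1.55 mg
magnesium chloride hexahydrate: 0.16 g per 100 mL × 716 mL ÷ 100 = 1.15 g

Tris-HCl 59.12 mL; soluble starch 19.62 g; riboflavin 1.55 mg; magnesium chloride hexahydrate 1.15 g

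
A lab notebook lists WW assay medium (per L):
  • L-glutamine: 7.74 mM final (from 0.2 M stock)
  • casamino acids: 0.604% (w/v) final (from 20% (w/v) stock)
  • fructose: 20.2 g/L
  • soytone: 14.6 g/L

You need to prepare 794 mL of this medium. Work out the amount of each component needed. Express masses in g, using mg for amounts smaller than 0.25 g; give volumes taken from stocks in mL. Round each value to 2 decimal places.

Working volume: 794 mL = 0.794 L.
L-glutamine: dilute stock: 7.74 mM × 794 mL ÷ 200 mM = 30.73 mL
casamino acids: dilute stock: 0.604% ÷ 20% × 794 mL = 23.98 mL
fructose: 20.2 g/L × 0.794 L = 16.04 g
soytone: 14.6 g/L × 0.794 L = 11.59 g

L-glutamine 30.73 mL; casamino acids 23.98 mL; fructose 16.04 g; soytone 11.59 g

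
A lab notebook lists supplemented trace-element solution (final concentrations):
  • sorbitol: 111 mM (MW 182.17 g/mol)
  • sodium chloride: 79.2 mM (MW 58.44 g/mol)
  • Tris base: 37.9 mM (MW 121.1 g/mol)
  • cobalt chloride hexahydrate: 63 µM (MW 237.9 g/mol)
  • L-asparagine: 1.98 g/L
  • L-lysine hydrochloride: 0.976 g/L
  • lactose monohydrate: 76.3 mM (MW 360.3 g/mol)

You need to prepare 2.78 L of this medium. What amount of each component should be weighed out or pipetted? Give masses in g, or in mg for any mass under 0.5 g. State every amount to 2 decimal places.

sorbitol 56.21 g; sodium chloride 12.87 g; Tris base 12.76 g; cobalt chloride hexahydrate 41.67 mg; L-asparagine 5.50 g; L-lysine hydrochloride 2.71 g; lactose monohydrate 76.42 g

Working volume: 2.78 L.
sorbitol: 111 mmol/L × 182.17 g/mol × 2.78 L ÷ 1000 = 56.21 g
sodium chloride: 79.2 mmol/L × 58.44 g/mol × 2.78 L ÷ 1000 = 12.87 g
Tris base: 37.9 mmol/L × 121.1 g/mol × 2.78 L ÷ 1000 = 12.76 g
cobalt chloride hexahydrate: 63 µmol/L × 237.9 g/mol × 2.78 L ÷ 1000 = 41.67 mg
L-asparagine: 1.98 g/L × 2.78 L = 5.50 g
L-lysine hydrochloride: 0.976 g/L × 2.78 L = 2.71 g
lactose monohydrate: 76.3 mmol/L × 360.3 g/mol × 2.78 L ÷ 1000 = 76.42 g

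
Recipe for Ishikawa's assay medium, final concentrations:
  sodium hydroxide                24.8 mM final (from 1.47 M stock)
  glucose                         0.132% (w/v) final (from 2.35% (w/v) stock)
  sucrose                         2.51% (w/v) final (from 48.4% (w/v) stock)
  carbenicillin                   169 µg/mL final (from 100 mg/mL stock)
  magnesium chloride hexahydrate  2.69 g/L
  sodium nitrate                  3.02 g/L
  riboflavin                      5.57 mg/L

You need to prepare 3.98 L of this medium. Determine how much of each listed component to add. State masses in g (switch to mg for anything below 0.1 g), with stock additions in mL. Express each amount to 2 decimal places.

sodium hydroxide 67.15 mL; glucose 223.56 mL; sucrose 206.40 mL; carbenicillin 6.73 mL; magnesium chloride hexahydrate 10.71 g; sodium nitrate 12.02 g; riboflavin 22.17 mg

Working volume: 3.98 L.
sodium hydroxide: C1V1 = C2V2 → 24.8 mM × 3980 mL ÷ 1470 mM = 67.15 mL
glucose: C1V1 = C2V2 → 0.132% ÷ 2.35% × 3980 mL = 223.56 mL
sucrose: dilute stock: 2.51% ÷ 48.4% × 3980 mL = 206.40 mL
carbenicillin: V = C2·V2/C1 = 169 µg/mL × 3980 mL ÷ 100000 µg/mL = 6.73 mL
magnesium chloride hexahydrate: 2.69 g/L × 3.98 L = 10.71 g
sodium nitrate: 3.02 g/L × 3.98 L = 12.02 g
riboflavin: 5.57 mg/L × 3.98 L = 22.17 mg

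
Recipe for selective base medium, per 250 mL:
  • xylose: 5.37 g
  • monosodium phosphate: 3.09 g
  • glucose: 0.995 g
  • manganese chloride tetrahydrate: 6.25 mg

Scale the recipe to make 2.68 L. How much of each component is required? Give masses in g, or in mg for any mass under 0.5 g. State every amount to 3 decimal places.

Scale factor = 2680 mL / 250 mL = 10.72.
xylose: 5.37 g × (2680 mL / 250 mL) = 57.566 g
monosodium phosphate: 3.09 g × (2680 mL / 250 mL) = 33.125 g
glucose: 0.995 g × (2680 mL / 250 mL) = 10.666 g
manganese chloride tetrahydrate: 6.25 mg × (2680 mL / 250 mL) = 67.000 mg

xylose 57.566 g; monosodium phosphate 33.125 g; glucose 10.666 g; manganese chloride tetrahydrate 67.000 mg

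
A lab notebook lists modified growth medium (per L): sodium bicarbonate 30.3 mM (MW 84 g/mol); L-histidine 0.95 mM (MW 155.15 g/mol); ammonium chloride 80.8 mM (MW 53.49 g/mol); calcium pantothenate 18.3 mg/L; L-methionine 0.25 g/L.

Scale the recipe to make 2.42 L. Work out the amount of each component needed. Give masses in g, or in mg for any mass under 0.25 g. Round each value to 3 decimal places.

sodium bicarbonate 6.159 g; L-histidine 0.357 g; ammonium chloride 10.459 g; calcium pantothenate 44.286 mg; L-methionine 0.605 g

Working volume: 2.42 L.
sodium bicarbonate: 30.3 mmol/L × 84 g/mol × 2.42 L ÷ 1000 = 6.159 g
L-histidine: 0.95 mmol/L × 155.15 g/mol × 2.42 L ÷ 1000 = 0.357 g
ammonium chloride: 80.8 mmol/L × 53.49 g/mol × 2.42 L ÷ 1000 = 10.459 g
calcium pantothenate: 18.3 mg/L × 2.42 L = 44.286 mg
L-methionine: 0.25 g/L × 2.42 L = 0.605 g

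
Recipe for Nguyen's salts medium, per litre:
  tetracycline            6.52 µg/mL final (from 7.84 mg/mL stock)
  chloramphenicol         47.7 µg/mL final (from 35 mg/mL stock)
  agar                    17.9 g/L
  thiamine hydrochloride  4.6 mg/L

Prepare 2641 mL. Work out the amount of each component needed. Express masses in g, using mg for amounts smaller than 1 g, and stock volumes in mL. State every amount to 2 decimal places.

tetracycline 2.20 mL; chloramphenicol 3.60 mL; agar 47.27 g; thiamine hydrochloride 12.15 mg

Scale factor relative to 1 L: 2.641.
tetracycline: V = C2·V2/C1 = 6.52 µg/mL × 2641 mL ÷ 7840 µg/mL = 2.20 mL
chloramphenicol: C1V1 = C2V2 → 47.7 µg/mL × 2641 mL ÷ 35000 µg/mL = 3.60 mL
agar: 17.9 g/L × 2.641 L = 47.27 g
thiamine hydrochloride: 4.6 mg/L × 2.641 L = 12.15 mg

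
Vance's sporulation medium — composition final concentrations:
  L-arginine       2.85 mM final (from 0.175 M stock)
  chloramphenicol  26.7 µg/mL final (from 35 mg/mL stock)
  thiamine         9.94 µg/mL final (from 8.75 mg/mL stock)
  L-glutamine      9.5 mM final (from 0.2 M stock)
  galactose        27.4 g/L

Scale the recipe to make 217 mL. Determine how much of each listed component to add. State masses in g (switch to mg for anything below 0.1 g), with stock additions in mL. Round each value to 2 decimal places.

Scale factor relative to 1 L: 0.217.
L-arginine: dilute stock: 2.85 mM × 217 mL ÷ 175 mM = 3.53 mL
chloramphenicol: dilute stock: 26.7 µg/mL × 217 mL ÷ 35000 µg/mL = 0.17 mL
thiamine: dilute stock: 9.94 µg/mL × 217 mL ÷ 8750 µg/mL = 0.25 mL
L-glutamine: dilute stock: 9.5 mM × 217 mL ÷ 200 mM = 10.31 mL
galactose: 27.4 g/L × 0.217 L = 5.95 g

L-arginine 3.53 mL; chloramphenicol 0.17 mL; thiamine 0.25 mL; L-glutamine 10.31 mL; galactose 5.95 g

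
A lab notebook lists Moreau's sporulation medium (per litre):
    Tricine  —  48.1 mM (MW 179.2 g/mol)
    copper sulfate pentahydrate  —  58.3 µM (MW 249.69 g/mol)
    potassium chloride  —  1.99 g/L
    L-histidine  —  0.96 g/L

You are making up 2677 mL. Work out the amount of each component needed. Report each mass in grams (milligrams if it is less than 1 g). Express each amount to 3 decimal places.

Tricine 23.074 g; copper sulfate pentahydrate 38.969 mg; potassium chloride 5.327 g; L-histidine 2.570 g

Target volume = 2677 mL = 2.677 L.
Tricine: 48.1 mmol/L × 179.2 g/mol × 2.677 L ÷ 1000 = 23.074 g
copper sulfate pentahydrate: 58.3 µmol/L × 249.69 g/mol × 2.677 L ÷ 1000 = 38.969 mg
potassium chloride: 1.99 g/L × 2.677 L = 5.327 g
L-histidine: 0.96 g/L × 2.677 L = 2.570 g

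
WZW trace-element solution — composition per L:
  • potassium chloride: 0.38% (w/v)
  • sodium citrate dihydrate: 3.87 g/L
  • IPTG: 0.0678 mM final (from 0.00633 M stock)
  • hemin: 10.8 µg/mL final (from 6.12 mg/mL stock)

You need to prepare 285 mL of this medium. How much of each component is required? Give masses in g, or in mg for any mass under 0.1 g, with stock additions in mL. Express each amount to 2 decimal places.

Scale factor relative to 1 L: 0.285.
potassium chloride: 0.38% w/v = 3.8 g/L → 3.8 × 0.285 L = 1.08 g
sodium citrate dihydrate: 3.87 g/L × 0.285 L = 1.10 g
IPTG: V = C2·V2/C1 = 0.0678 mM × 285 mL ÷ 6.33 mM = 3.05 mL
hemin: C1V1 = C2V2 → 10.8 µg/mL × 285 mL ÷ 6120 µg/mL = 0.50 mL

potassium chloride 1.08 g; sodium citrate dihydrate 1.10 g; IPTG 3.05 mL; hemin 0.50 mL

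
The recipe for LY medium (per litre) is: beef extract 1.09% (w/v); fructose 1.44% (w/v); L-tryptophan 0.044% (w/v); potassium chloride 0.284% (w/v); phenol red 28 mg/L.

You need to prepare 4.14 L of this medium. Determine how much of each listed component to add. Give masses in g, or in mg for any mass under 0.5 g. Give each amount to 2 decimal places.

beef extract 45.13 g; fructose 59.62 g; L-tryptophan 1.82 g; potassium chloride 11.76 g; phenol red 115.92 mg

Scale factor relative to 1 L: 4.14.
beef extract: 1.09% w/v = 10.9 g/L → 10.9 × 4.14 L = 45.13 g
fructose: 1.44 g per 100 mL × 4140 mL ÷ 100 = 59.62 g
L-tryptophan: 0.044 g per 100 mL × 4140 mL ÷ 100 = 1.82 g
potassium chloride: 0.284 g per 100 mL × 4140 mL ÷ 100 = 11.76 g
phenol red: 28 mg/L × 4.14 L = 115.92 mg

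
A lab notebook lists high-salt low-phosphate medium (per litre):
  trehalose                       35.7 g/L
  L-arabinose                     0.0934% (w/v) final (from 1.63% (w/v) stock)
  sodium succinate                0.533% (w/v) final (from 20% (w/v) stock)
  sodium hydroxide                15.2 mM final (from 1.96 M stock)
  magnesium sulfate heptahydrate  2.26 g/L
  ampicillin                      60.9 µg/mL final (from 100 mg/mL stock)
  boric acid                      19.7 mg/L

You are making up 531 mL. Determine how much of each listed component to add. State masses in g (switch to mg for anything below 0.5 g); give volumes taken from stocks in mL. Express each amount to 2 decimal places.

Scale factor relative to 1 L: 0.531.
trehalose: 35.7 g/L × 0.531 L = 18.96 g
L-arabinose: dilute stock: 0.0934% ÷ 1.63% × 531 mL = 30.43 mL
sodium succinate: dilute stock: 0.533% ÷ 20% × 531 mL = 14.15 mL
sodium hydroxide: C1V1 = C2V2 → 15.2 mM × 531 mL ÷ 1960 mM = 4.12 mL
magnesium sulfate heptahydrate: 2.26 g/L × 0.531 L = 1.20 g
ampicillin: dilute stock: 60.9 µg/mL × 531 mL ÷ 100000 µg/mL = 0.32 mL
boric acid: 19.7 mg/L × 0.531 L = 10.46 mg

trehalose 18.96 g; L-arabinose 30.43 mL; sodium succinate 14.15 mL; sodium hydroxide 4.12 mL; magnesium sulfate heptahydrate 1.20 g; ampicillin 0.32 mL; boric acid 10.46 mg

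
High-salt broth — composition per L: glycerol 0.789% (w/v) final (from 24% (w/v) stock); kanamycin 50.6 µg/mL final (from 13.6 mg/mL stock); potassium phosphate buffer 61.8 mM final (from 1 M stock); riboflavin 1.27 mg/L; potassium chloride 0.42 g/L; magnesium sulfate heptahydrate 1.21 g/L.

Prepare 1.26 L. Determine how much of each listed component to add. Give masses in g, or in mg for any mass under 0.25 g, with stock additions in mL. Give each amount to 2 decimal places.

Scale factor relative to 1 L: 1.26.
glycerol: V = C2·V2/C1 = 0.789% ÷ 24% × 1260 mL = 41.42 mL
kanamycin: dilute stock: 50.6 µg/mL × 1260 mL ÷ 13600 µg/mL = 4.69 mL
potassium phosphate buffer: V = C2·V2/C1 = 61.8 mM × 1260 mL ÷ 1000 mM = 77.87 mL
riboflavin: 1.27 mg/L × 1.26 L = 1.60 mg
potassium chloride: 0.42 g/L × 1.26 L = 0.53 g
magnesium sulfate heptahydrate: 1.21 g/L × 1.26 L = 1.52 g

glycerol 41.42 mL; kanamycin 4.69 mL; potassium phosphate buffer 77.87 mL; riboflavin 1.60 mg; potassium chloride 0.53 g; magnesium sulfate heptahydrate 1.52 g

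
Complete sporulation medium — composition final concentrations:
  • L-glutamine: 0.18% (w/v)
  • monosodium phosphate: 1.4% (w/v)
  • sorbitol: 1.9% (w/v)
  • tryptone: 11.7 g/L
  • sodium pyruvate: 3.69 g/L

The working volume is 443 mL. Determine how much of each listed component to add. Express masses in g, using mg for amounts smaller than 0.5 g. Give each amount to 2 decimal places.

L-glutamine 0.80 g; monosodium phosphate 6.20 g; sorbitol 8.42 g; tryptone 5.18 g; sodium pyruvate 1.63 g

Working volume: 443 mL = 0.443 L.
L-glutamine: 0.18% w/v = 1.8 g/L → 1.8 × 0.443 L = 0.80 g
monosodium phosphate: 1.4 g per 100 mL × 443 mL ÷ 100 = 6.20 g
sorbitol: 1.9% w/v = 19 g/L → 19 × 0.443 L = 8.42 g
tryptone: 11.7 g/L × 0.443 L = 5.18 g
sodium pyruvate: 3.69 g/L × 0.443 L = 1.63 g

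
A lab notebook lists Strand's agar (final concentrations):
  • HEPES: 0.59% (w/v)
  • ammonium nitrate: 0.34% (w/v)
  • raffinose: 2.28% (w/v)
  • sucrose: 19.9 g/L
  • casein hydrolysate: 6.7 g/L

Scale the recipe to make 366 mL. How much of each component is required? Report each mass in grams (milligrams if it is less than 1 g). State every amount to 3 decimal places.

HEPES 2.159 g; ammonium nitrate 1.244 g; raffinose 8.345 g; sucrose 7.283 g; casein hydrolysate 2.452 g

Scale factor relative to 1 L: 0.366.
HEPES: 0.59 g per 100 mL × 366 mL ÷ 100 = 2.159 g
ammonium nitrate: 0.34 g per 100 mL × 366 mL ÷ 100 = 1.244 g
raffinose: 2.28 g per 100 mL × 366 mL ÷ 100 = 8.345 g
sucrose: 19.9 g/L × 0.366 L = 7.283 g
casein hydrolysate: 6.7 g/L × 0.366 L = 2.452 g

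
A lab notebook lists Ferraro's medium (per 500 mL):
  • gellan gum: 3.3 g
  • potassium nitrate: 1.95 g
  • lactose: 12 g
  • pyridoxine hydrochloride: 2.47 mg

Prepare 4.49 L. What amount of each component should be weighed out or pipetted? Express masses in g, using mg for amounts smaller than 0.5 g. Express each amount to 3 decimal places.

gellan gum 29.634 g; potassium nitrate 17.511 g; lactose 107.760 g; pyridoxine hydrochloride 22.181 mg

Scale factor = 4490 mL / 500 mL = 8.98.
gellan gum: 3.3 g × (4490 mL / 500 mL) = 29.634 g
potassium nitrate: 1.95 g × (4490 mL / 500 mL) = 17.511 g
lactose: 12 g × (4490 mL / 500 mL) = 107.760 g
pyridoxine hydrochloride: 2.47 mg × (4490 mL / 500 mL) = 22.181 mg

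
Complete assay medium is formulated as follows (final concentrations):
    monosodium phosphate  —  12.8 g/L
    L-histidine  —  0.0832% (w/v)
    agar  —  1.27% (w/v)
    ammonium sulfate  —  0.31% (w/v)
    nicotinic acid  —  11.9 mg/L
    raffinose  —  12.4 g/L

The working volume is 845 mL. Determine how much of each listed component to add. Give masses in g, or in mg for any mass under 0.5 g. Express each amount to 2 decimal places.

Working volume: 845 mL = 0.845 L.
monosodium phosphate: 12.8 g/L × 0.845 L = 10.82 g
L-histidine: 0.0832% w/v = 0.832 g/L → 0.832 × 0.845 L = 0.70 g
agar: 1.27 g per 100 mL × 845 mL ÷ 100 = 10.73 g
ammonium sulfate: 0.31 g per 100 mL × 845 mL ÷ 100 = 2.62 g
nicotinic acid: 11.9 mg/L × 0.845 L = 10.06 mg
raffinose: 12.4 g/L × 0.845 L = 10.48 g

monosodium phosphate 10.82 g; L-histidine 0.70 g; agar 10.73 g; ammonium sulfate 2.62 g; nicotinic acid 10.06 mg; raffinose 10.48 g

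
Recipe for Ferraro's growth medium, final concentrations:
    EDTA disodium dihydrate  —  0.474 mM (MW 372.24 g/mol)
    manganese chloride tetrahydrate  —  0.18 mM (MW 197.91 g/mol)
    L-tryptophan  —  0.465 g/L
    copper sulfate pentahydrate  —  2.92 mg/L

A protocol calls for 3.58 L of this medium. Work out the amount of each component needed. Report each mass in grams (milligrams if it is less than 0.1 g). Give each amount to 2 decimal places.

EDTA disodium dihydrate 0.63 g; manganese chloride tetrahydrate 0.13 g; L-tryptophan 1.66 g; copper sulfate pentahydrate 10.45 mg

Scale factor relative to 1 L: 3.58.
EDTA disodium dihydrate: 0.474 mmol/L × 372.24 g/mol × 3.58 L ÷ 1000 = 0.63 g
manganese chloride tetrahydrate: 0.18 mmol/L × 197.91 g/mol × 3.58 L ÷ 1000 = 0.13 g
L-tryptophan: 0.465 g/L × 3.58 L = 1.66 g
copper sulfate pentahydrate: 2.92 mg/L × 3.58 L = 10.45 mg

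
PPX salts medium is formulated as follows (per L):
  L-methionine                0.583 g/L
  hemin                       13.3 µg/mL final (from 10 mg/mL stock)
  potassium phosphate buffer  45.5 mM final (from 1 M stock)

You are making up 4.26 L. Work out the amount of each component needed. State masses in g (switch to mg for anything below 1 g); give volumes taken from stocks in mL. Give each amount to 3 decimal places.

Working volume: 4.26 L.
L-methionine: 0.583 g/L × 4.26 L = 2.484 g
hemin: C1V1 = C2V2 → 13.3 µg/mL × 4260 mL ÷ 10000 µg/mL = 5.666 mL
potassium phosphate buffer: dilute stock: 45.5 mM × 4260 mL ÷ 1000 mM = 193.830 mL

L-methionine 2.484 g; hemin 5.666 mL; potassium phosphate buffer 193.830 mL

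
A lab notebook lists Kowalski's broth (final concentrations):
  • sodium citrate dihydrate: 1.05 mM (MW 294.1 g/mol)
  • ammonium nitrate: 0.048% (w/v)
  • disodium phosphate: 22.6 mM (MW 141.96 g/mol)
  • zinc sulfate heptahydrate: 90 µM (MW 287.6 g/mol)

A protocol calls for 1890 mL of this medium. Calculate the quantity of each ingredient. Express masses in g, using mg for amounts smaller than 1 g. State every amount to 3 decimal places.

Working volume: 1890 mL = 1.89 L.
sodium citrate dihydrate: 1.05 mmol/L × 294.1 mg/mmol × 1.89 L = 583.641 mg
ammonium nitrate: 0.048% w/v = 0.48 g/L → 0.48 × 1.89 L = 0.9072 g = 907.200 mg
disodium phosphate: 22.6 mmol/L × 141.96 g/mol × 1.89 L ÷ 1000 = 6.064 g
zinc sulfate heptahydrate: 90 µmol/L × 287.6 g/mol × 1.89 L ÷ 1000 = 48.921 mg

sodium citrate dihydrate 583.641 mg; ammonium nitrate 907.200 mg; disodium phosphate 6.064 g; zinc sulfate heptahydrate 48.921 mg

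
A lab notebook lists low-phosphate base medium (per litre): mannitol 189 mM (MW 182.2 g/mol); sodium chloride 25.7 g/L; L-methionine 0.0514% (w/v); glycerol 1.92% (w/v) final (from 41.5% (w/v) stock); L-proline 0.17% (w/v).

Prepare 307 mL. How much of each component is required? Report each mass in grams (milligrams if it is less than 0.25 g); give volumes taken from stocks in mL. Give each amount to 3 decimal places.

Target volume = 307 mL = 0.307 L.
mannitol: 189 mmol/L × 182.2 g/mol × 0.307 L ÷ 1000 = 10.572 g
sodium chloride: 25.7 g/L × 0.307 L = 7.890 g
L-methionine: 0.0514% w/v = 0.514 g/L → 0.514 × 0.307 L = 0.157798 g = 157.798 mg
glycerol: dilute stock: 1.92% ÷ 41.5% × 307 mL = 14.203 mL
L-proline: 0.17% w/v = 1.7 g/L → 1.7 × 0.307 L = 0.522 g

mannitol 10.572 g; sodium chloride 7.890 g; L-methionine 157.798 mg; glycerol 14.203 mL; L-proline 0.522 g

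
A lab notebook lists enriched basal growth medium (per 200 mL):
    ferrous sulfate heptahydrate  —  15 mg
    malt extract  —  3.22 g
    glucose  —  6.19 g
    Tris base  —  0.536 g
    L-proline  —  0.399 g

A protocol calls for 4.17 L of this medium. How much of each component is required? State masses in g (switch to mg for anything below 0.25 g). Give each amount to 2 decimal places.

ferrous sulfate heptahydrate 0.31 g; malt extract 67.14 g; glucose 129.06 g; Tris base 11.18 g; L-proline 8.32 g

Ratio of target to recipe volume: 4170 / 200 = 20.85.
ferrous sulfate heptahydrate: 15 mg × (4170 mL / 200 mL) = 312.75 mg = 0.31 g
malt extract: 3.22 g × (4170 mL / 200 mL) = 67.14 g
glucose: 6.19 g × (4170 mL / 200 mL) = 129.06 g
Tris base: 0.536 g × (4170 mL / 200 mL) = 11.18 g
L-proline: 0.399 g × (4170 mL / 200 mL) = 8.32 g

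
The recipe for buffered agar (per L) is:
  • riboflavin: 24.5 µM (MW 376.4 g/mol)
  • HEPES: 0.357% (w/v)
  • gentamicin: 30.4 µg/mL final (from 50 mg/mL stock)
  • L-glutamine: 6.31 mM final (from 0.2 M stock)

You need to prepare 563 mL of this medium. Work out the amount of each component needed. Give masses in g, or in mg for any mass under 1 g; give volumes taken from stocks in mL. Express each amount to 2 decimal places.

Target volume = 563 mL = 0.563 L.
riboflavin: 24.5 µmol/L × 376.4 g/mol × 0.563 L ÷ 1000 = 5.19 mg
HEPES: 0.357% w/v = 3.57 g/L → 3.57 × 0.563 L = 2.01 g
gentamicin: C1V1 = C2V2 → 30.4 µg/mL × 563 mL ÷ 50000 µg/mL = 0.34 mL
L-glutamine: C1V1 = C2V2 → 6.31 mM × 563 mL ÷ 200 mM = 17.76 mL

riboflavin 5.19 mg; HEPES 2.01 g; gentamicin 0.34 mL; L-glutamine 17.76 mL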